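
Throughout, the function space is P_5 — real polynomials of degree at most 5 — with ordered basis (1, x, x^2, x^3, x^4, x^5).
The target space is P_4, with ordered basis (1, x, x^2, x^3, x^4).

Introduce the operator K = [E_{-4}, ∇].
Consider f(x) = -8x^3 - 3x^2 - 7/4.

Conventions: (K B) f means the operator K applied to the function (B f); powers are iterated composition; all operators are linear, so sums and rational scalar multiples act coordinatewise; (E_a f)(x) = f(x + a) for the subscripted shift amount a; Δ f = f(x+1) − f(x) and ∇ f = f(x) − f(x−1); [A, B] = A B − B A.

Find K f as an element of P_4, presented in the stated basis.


the image equals g(x) = 0

∇ f = -24x^2 + 18x - 5
E_{-4} ∇ f = -24x^2 + 210x - 461
E_{-4} f = -8x^3 + 93x^2 - 360x + 1849/4
∇ E_{-4} f = -24x^2 + 210x - 461
[E_{-4}, ∇] f = 0


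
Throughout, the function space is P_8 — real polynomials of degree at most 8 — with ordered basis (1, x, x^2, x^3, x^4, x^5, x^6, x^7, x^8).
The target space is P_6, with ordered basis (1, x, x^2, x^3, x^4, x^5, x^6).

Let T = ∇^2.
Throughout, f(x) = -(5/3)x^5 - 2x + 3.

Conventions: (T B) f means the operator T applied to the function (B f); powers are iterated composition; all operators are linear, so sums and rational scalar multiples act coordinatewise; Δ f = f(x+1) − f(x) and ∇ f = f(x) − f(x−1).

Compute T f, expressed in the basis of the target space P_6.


∇ f = -(25/3)x^4 + (50/3)x^3 - (50/3)x^2 + (25/3)x - 11/3
∇ ∇ f = -(100/3)x^3 + 100x^2 - (350/3)x + 50

g(x) = -(100/3)x^3 + 100x^2 - (350/3)x + 50


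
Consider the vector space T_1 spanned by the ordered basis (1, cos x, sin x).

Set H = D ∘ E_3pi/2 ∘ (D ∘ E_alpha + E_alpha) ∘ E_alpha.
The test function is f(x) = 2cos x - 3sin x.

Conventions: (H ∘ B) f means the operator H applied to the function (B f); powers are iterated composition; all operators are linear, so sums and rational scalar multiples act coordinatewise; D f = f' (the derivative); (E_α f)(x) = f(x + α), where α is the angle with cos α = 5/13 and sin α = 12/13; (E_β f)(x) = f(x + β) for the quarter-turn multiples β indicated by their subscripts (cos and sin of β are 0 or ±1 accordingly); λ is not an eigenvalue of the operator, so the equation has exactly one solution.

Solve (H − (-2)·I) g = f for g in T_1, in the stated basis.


write g with unknown coordinates in the stated basis and equate coefficients in (H − (-2)·I) g = f
solving from the highest basis element down gives g = (201/58)cos x - (295/58)sin x
check: H g = -(143/29)cos x + (208/29)sin x
so H g − (-2)·g = 2cos x - 3sin x = f ✓

the result is g(x) = (201/58)cos x - (295/58)sin x


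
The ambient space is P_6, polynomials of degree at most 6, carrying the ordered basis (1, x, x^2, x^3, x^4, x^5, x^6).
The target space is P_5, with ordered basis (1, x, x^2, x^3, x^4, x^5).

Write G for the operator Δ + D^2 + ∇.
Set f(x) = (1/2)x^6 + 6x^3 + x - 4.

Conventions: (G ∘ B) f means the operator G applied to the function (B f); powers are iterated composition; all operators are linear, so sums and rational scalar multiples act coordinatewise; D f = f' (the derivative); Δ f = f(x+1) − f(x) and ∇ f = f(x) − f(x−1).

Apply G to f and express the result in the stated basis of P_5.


g(x) = 6x^5 + 15x^4 + 20x^3 + 36x^2 + 42x + 14

Δ f = 3x^5 + (15/2)x^4 + 10x^3 + (51/2)x^2 + 21x + 15/2
D f = 3x^5 + 18x^2 + 1
D D f = 15x^4 + 36x
∇ f = 3x^5 - (15/2)x^4 + 10x^3 + (21/2)x^2 - 15x + 13/2
(Δ + D^2 + ∇) f = 6x^5 + 15x^4 + 20x^3 + 36x^2 + 42x + 14


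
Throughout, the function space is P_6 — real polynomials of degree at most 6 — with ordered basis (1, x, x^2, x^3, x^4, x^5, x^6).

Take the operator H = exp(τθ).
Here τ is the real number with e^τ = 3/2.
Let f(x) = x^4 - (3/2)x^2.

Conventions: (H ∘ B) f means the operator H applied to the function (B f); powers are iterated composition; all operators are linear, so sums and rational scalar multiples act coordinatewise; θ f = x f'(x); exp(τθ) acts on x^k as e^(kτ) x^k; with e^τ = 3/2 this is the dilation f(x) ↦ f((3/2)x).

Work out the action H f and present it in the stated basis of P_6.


exp(τθ) x^k = e^(kτ) x^k; with e^τ = 3/2 this sends x^k to (3/2)^k x^k
x^2 ↦ 9/4 x^2
x^4 ↦ 81/16 x^4
applying this coordinatewise to f: exp(τθ) f = (81/16)x^4 - (27/8)x^2

the image equals g(x) = (81/16)x^4 - (27/8)x^2


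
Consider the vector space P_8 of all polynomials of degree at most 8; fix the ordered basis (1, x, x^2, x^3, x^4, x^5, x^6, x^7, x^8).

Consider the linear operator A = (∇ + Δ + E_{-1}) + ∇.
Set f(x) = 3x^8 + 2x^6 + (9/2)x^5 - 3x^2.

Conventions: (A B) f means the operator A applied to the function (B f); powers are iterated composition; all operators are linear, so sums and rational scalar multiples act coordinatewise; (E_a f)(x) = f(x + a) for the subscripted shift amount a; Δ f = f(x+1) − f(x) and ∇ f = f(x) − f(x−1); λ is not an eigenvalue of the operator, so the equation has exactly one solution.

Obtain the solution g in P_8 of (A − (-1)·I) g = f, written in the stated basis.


the result is g(x) = (3/2)x^8 - 12x^7 + 85x^6 - (2367/4)x^5 + (13515/4)x^4 - 15299x^3 + 52065x^2 - 118167x + 536279/4

write g with unknown coordinates in the stated basis and equate coefficients in (A − (-1)·I) g = f
solving from the highest basis element down gives g = (3/2)x^8 - 12x^7 + 85x^6 - (2367/4)x^5 + (13515/4)x^4 - 15299x^3 + 52065x^2 - 118167x + 536279/4
check: A g = (3/2)x^8 + 12x^7 - 83x^6 + (2385/4)x^5 - (13515/4)x^4 + 15299x^3 - 52068x^2 + 118167x - 536279/4
so A g − (-1)·g = 3x^8 + 2x^6 + (9/2)x^5 - 3x^2 = f ✓


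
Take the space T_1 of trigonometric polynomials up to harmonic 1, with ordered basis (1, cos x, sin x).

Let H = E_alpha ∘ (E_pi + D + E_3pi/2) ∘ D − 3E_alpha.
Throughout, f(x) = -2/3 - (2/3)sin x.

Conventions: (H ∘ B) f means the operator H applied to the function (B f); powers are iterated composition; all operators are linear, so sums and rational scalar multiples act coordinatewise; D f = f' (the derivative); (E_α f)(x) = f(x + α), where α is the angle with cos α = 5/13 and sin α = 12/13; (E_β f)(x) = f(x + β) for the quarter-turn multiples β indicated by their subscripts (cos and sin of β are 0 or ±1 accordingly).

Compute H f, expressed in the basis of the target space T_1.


the result is g(x) = 2 + (82/39)cos x + (2/13)sin x

D f = -(2/3)cos x
E_pi D f = (2/3)cos x
D D f = (2/3)sin x
E_3pi/2 D f = -(2/3)sin x
(E_pi + D + E_3pi/2) D f = (2/3)cos x
E_alpha (E_pi + D + E_3pi/2) D f = (10/39)cos x - (8/13)sin x
E_alpha f = -2/3 - (8/13)cos x - (10/39)sin x
(-3E_alpha) f = 2 + (24/13)cos x + (10/13)sin x
(E_alpha ∘ (E_pi + D + E_3pi/2) ∘ D − 3E_alpha) f = 2 + (82/39)cos x + (2/13)sin x


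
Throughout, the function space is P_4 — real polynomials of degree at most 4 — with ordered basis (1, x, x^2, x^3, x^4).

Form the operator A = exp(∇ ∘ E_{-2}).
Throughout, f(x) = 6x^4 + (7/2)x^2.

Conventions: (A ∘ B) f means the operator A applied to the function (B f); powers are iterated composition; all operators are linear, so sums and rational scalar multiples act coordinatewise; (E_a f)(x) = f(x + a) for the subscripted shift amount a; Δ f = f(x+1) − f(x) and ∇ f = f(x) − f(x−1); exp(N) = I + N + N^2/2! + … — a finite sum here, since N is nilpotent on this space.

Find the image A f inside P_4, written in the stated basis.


g(x) = 6x^4 + 24x^3 - (281/2)x^2 + 127x + 328

order-1 term: 24x^3 - 180x^2 + 463x - 815/2
order-2 term: 36x^2 - 360x + 1819/2
order-3 term: 24x - 180
order-4 term: 6
the series for exp(∇ ∘ E_{-2}) f terminates at order 4
exp(∇ ∘ E_{-2}) f = 6x^4 + 24x^3 - (281/2)x^2 + 127x + 328


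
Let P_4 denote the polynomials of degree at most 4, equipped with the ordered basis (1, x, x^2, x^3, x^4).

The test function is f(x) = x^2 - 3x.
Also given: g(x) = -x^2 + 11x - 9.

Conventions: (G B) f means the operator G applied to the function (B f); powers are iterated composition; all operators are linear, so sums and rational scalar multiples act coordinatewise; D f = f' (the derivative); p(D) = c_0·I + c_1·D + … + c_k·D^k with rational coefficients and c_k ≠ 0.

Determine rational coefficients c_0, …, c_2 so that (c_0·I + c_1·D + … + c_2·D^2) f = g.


D^0 f = x^2 - 3x
D^1 f = 2x - 3
D^2 f = 2
matching coefficients of g against c_0 f + c_1 Df + … from the top degree down determines the c_i
solution: c_0 = -1, c_1 = 4, c_2 = 3/2

c_0 = -1, c_1 = 4, c_2 = 3/2


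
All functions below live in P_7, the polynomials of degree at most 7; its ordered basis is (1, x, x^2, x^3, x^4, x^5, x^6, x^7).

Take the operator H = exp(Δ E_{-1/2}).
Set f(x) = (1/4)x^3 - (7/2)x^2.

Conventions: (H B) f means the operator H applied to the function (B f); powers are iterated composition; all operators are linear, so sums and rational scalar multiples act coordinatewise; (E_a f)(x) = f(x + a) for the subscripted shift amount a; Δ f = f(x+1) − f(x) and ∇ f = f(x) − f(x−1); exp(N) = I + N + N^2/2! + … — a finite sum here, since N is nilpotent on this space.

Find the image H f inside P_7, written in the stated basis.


order-1 term: (3/4)x^2 - 7x + 1/16
order-2 term: (3/4)x - 7/2
order-3 term: 1/4
the series for exp(Δ E_{-1/2}) f terminates at order 3
exp(Δ E_{-1/2}) f = (1/4)x^3 - (11/4)x^2 - (25/4)x - 51/16

the result is g(x) = (1/4)x^3 - (11/4)x^2 - (25/4)x - 51/16


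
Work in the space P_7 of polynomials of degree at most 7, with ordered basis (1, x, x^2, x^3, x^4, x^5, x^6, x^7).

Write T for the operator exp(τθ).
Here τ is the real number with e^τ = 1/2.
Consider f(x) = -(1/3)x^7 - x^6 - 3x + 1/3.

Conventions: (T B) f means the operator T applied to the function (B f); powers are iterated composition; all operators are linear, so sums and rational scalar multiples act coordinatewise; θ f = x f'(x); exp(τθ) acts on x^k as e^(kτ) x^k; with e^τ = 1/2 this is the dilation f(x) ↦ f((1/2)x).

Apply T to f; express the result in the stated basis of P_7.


exp(τθ) x^k = e^(kτ) x^k; with e^τ = 1/2 this sends x^k to (1/2)^k x^k
x ↦ 1/2 x
x^6 ↦ 1/64 x^6
x^7 ↦ 1/128 x^7
applying this coordinatewise to f: exp(τθ) f = -(1/384)x^7 - (1/64)x^6 - (3/2)x + 1/3

g(x) = -(1/384)x^7 - (1/64)x^6 - (3/2)x + 1/3


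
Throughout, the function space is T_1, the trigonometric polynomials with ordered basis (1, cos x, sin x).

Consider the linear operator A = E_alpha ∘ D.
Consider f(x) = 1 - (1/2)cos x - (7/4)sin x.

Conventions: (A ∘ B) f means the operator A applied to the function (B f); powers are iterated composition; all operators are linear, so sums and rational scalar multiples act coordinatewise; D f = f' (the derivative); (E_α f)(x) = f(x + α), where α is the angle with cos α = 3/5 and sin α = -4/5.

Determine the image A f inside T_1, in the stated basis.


the result is g(x) = -(29/20)cos x - (11/10)sin x

D f = -(7/4)cos x + (1/2)sin x
E_alpha D f = -(29/20)cos x - (11/10)sin x


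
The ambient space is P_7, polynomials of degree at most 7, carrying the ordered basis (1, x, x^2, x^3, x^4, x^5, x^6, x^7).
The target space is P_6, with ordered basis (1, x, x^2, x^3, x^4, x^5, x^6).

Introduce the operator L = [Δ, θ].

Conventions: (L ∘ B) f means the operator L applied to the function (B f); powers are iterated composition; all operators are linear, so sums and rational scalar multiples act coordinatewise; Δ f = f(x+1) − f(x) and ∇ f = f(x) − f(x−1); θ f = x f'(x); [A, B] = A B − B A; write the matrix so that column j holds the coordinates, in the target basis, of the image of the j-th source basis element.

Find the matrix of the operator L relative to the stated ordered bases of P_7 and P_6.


the matrix is [[0, 1, 2, 3, 4, 5, 6, 7]; [0, 0, 2, 6, 12, 20, 30, 42]; [0, 0, 0, 3, 12, 30, 60, 105]; [0, 0, 0, 0, 4, 20, 60, 140]; [0, 0, 0, 0, 0, 5, 30, 105]; [0, 0, 0, 0, 0, 0, 6, 42]; [0, 0, 0, 0, 0, 0, 0, 7]] (rows listed top to bottom)

image of 1: 0
image of x: 1
image of x^2: 2x + 2
image of x^3: 3x^2 + 6x + 3
image of x^4: 4x^3 + 12x^2 + 12x + 4
image of x^5: 5x^4 + 20x^3 + 30x^2 + 20x + 5
image of x^6: 6x^5 + 30x^4 + 60x^3 + 60x^2 + 30x + 6
image of x^7: 7x^6 + 42x^5 + 105x^4 + 140x^3 + 105x^2 + 42x + 7
each image's coordinates form column j of the matrix


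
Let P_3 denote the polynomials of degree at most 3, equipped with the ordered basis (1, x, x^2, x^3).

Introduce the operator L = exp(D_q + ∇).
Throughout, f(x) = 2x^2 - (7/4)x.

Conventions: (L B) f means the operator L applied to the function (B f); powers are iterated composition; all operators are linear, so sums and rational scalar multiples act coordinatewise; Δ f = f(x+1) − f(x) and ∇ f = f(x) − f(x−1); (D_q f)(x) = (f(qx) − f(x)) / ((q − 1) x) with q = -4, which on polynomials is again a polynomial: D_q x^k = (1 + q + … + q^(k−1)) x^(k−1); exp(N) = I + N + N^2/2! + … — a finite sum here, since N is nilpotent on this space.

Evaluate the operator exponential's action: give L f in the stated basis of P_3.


order-1 term: -2x - 11/2
order-2 term: -2
the series for exp(D_q + ∇) f terminates at order 2
exp(D_q + ∇) f = 2x^2 - (15/4)x - 15/2

the result is g(x) = 2x^2 - (15/4)x - 15/2


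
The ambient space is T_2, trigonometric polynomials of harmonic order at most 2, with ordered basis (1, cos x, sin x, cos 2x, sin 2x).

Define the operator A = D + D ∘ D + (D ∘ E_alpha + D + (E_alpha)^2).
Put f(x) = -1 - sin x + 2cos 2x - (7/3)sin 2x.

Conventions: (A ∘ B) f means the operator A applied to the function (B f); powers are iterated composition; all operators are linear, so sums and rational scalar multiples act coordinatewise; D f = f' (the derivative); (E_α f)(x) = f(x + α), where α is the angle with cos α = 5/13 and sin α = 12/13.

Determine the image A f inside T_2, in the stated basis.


g(x) = -1 - (523/169)cos x + (444/169)sin x - (416164/28561)cos 2x + (270843/28561)sin 2x

D f = -cos x - (14/3)cos 2x - 4sin 2x
D f = -cos x - (14/3)cos 2x - 4sin 2x
D D f = sin x - 8cos 2x + (28/3)sin 2x
E_alpha f = -1 - (12/13)cos x - (5/13)sin x - (518/169)cos 2x + (113/507)sin 2x
D E_alpha f = -(5/13)cos x + (12/13)sin x + (226/507)cos 2x + (1036/169)sin 2x
D f = -cos x - (14/3)cos 2x - 4sin 2x
E_alpha f = -1 - (12/13)cos x - (5/13)sin x - (518/169)cos 2x + (113/507)sin 2x
E_alpha E_alpha f = -1 - (120/169)cos x + (119/169)sin x + (66162/28561)cos 2x + (173033/85683)sin 2x
(D ∘ E_alpha + D + (E_alpha)^2) f = -1 - (354/169)cos x + (275/169)sin x - (163174/85683)cos 2x + (355553/85683)sin 2x
(D + D ∘ D + (D ∘ E_alpha + D + (E_alpha)^2)) f = -1 - (523/169)cos x + (444/169)sin x - (416164/28561)cos 2x + (270843/28561)sin 2x


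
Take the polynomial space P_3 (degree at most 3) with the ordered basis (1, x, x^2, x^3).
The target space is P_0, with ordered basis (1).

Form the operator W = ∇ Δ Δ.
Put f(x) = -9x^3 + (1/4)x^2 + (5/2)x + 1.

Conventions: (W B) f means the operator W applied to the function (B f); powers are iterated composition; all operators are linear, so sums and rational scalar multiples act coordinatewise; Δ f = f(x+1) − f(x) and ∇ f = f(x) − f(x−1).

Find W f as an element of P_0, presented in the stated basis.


the result is g(x) = -54

Δ f = -27x^2 - (53/2)x - 25/4
Δ Δ f = -54x - 107/2
∇ Δ Δ f = -54


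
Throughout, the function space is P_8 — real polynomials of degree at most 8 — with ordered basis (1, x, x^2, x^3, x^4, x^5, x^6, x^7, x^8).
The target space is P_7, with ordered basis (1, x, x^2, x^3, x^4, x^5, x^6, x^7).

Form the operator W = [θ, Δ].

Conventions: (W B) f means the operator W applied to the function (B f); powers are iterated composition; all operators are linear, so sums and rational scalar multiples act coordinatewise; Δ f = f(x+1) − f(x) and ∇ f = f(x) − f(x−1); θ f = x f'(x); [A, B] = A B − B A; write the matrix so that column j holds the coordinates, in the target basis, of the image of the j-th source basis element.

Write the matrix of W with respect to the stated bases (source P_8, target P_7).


image of 1: 0
image of x: -1
image of x^2: -2x - 2
image of x^3: -3x^2 - 6x - 3
image of x^4: -4x^3 - 12x^2 - 12x - 4
image of x^5: -5x^4 - 20x^3 - 30x^2 - 20x - 5
image of x^6: -6x^5 - 30x^4 - 60x^3 - 60x^2 - 30x - 6
image of x^7: -7x^6 - 42x^5 - 105x^4 - 140x^3 - 105x^2 - 42x - 7
image of x^8: -8x^7 - 56x^6 - 168x^5 - 280x^4 - 280x^3 - 168x^2 - 56x - 8
each image's coordinates form column j of the matrix

the matrix is [[0, -1, -2, -3, -4, -5, -6, -7, -8]; [0, 0, -2, -6, -12, -20, -30, -42, -56]; [0, 0, 0, -3, -12, -30, -60, -105, -168]; [0, 0, 0, 0, -4, -20, -60, -140, -280]; [0, 0, 0, 0, 0, -5, -30, -105, -280]; [0, 0, 0, 0, 0, 0, -6, -42, -168]; [0, 0, 0, 0, 0, 0, 0, -7, -56]; [0, 0, 0, 0, 0, 0, 0, 0, -8]] (rows listed top to bottom)


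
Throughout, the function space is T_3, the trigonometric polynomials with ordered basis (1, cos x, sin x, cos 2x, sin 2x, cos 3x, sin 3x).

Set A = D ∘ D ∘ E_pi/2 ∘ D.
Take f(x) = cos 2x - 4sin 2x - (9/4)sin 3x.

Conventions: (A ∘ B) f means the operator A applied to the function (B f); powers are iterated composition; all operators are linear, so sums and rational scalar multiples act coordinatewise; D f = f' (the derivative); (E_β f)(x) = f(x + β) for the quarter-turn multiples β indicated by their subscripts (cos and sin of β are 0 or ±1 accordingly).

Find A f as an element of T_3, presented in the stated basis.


the image equals g(x) = -32cos 2x - 8sin 2x + (243/4)sin 3x

D f = -8cos 2x - 2sin 2x - (27/4)cos 3x
E_pi/2 D f = 8cos 2x + 2sin 2x - (27/4)sin 3x
D E_pi/2 D f = 4cos 2x - 16sin 2x - (81/4)cos 3x
D D E_pi/2 D f = -32cos 2x - 8sin 2x + (243/4)sin 3x


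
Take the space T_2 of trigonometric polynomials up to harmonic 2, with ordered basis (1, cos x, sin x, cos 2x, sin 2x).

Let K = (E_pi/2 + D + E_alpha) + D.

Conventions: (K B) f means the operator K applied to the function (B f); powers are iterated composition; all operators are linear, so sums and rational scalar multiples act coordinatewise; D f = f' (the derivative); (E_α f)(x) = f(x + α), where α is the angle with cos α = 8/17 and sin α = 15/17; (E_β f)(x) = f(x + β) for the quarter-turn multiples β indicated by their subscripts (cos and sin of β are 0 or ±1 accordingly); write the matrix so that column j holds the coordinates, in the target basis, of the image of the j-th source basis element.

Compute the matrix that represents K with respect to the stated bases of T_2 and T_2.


image of 1: 2
image of cos x: (8/17)cos x - (66/17)sin x
image of sin x: (66/17)cos x + (8/17)sin x
image of cos 2x: -(450/289)cos 2x - (1396/289)sin 2x
image of sin 2x: (1396/289)cos 2x - (450/289)sin 2x
each image's coordinates form column j of the matrix

the matrix is [[2, 0, 0, 0, 0]; [0, 8/17, 66/17, 0, 0]; [0, -66/17, 8/17, 0, 0]; [0, 0, 0, -450/289, 1396/289]; [0, 0, 0, -1396/289, -450/289]] (rows listed top to bottom)


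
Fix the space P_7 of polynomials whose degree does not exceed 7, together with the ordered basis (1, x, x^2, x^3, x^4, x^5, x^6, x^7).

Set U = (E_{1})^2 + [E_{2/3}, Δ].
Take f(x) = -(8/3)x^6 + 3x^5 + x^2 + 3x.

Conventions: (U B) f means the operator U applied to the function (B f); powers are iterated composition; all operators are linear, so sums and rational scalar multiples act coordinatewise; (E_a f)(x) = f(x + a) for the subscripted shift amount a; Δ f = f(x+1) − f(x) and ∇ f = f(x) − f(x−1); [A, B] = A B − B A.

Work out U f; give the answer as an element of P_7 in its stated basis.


E_{1} f = -(8/3)x^6 - 13x^5 - 25x^4 - (70/3)x^3 - 9x^2 + 4x + 13/3
E_{1} E_{1} f = -(8/3)x^6 - 29x^5 - 130x^4 - (920/3)x^3 - 399x^2 - 265x - 194/3
Δ f = -16x^5 - 25x^4 - (70/3)x^3 - 10x^2 + x + 13/3
E_{2/3} Δ f = -16x^5 - (235/3)x^4 - (1450/9)x^3 - (4610/27)x^2 - (7199/81)x - 3257/243
E_{2/3} f = -(8/3)x^6 - (23/3)x^5 - (70/9)x^4 - (200/81)x^3 + (161/81)x^2 + (1261/243)x + 5698/2187
Δ E_{2/3} f = -16x^5 - (235/3)x^4 - (1450/9)x^3 - (4610/27)x^2 - (7199/81)x - 3257/243
[E_{2/3}, Δ] f = 0
((E_{1})^2 + [E_{2/3}, Δ]) f = -(8/3)x^6 - 29x^5 - 130x^4 - (920/3)x^3 - 399x^2 - 265x - 194/3

the result is g(x) = -(8/3)x^6 - 29x^5 - 130x^4 - (920/3)x^3 - 399x^2 - 265x - 194/3


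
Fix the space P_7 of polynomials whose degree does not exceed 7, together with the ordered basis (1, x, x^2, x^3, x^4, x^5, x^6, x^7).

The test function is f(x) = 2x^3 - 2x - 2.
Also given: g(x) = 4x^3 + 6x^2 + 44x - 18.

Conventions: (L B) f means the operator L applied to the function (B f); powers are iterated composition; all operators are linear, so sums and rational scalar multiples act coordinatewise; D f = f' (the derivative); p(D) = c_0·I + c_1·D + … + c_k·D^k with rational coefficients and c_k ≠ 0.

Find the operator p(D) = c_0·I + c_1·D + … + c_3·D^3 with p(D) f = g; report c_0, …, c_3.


D^0 f = 2x^3 - 2x - 2
D^1 f = 6x^2 - 2
D^2 f = 12x
D^3 f = 12
matching coefficients of g against c_0 f + c_1 Df + … from the top degree down determines the c_i
solution: c_0 = 2, c_1 = 1, c_2 = 4, c_3 = -1

c_0 = 2, c_1 = 1, c_2 = 4, c_3 = -1


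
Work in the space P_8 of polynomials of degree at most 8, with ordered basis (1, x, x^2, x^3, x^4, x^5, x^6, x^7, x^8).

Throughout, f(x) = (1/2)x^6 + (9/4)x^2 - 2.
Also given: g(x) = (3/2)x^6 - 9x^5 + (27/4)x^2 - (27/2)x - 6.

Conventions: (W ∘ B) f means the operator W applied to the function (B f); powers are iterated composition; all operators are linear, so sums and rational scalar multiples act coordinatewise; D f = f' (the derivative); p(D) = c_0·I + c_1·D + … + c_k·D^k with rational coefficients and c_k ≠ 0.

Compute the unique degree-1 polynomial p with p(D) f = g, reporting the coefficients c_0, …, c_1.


D^0 f = (1/2)x^6 + (9/4)x^2 - 2
D^1 f = 3x^5 + (9/2)x
matching coefficients of g against c_0 f + c_1 Df + … from the top degree down determines the c_i
solution: c_0 = 3, c_1 = -3

p(D) = 3·I − 3·D, i.e. c_0 = 3, c_1 = -3


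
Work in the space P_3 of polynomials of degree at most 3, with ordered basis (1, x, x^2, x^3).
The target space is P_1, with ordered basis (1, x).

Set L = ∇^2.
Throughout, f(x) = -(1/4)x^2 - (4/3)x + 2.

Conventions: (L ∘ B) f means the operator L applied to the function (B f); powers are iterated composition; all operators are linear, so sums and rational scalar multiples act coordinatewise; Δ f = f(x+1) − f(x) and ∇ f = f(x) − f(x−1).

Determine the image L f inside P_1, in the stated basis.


the image equals g(x) = -1/2

∇ f = -(1/2)x - 13/12
∇ ∇ f = -1/2


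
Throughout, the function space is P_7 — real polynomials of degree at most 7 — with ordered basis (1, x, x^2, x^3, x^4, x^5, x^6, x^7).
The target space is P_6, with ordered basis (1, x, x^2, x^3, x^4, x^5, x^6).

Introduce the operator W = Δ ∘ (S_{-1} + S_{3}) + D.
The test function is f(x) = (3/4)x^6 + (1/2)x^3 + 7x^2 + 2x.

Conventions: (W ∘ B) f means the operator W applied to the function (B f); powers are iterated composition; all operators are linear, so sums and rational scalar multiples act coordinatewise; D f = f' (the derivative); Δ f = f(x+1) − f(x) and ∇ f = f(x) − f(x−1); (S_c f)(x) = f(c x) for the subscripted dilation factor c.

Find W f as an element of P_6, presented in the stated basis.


the result is g(x) = (6579/2)x^5 + (16425/2)x^4 + 10950x^3 + 8253x^2 + 3478x + 1273/2

S_{-1} f = (3/4)x^6 - (1/2)x^3 + 7x^2 - 2x
S_{3} f = (2187/4)x^6 + (27/2)x^3 + 63x^2 + 6x
(S_{-1} + S_{3}) f = (1095/2)x^6 + 13x^3 + 70x^2 + 4x
Δ (S_{-1} + S_{3}) f = 3285x^5 + (16425/2)x^4 + 10950x^3 + (16503/2)x^2 + 3464x + 1269/2
D f = (9/2)x^5 + (3/2)x^2 + 14x + 2
(Δ ∘ (S_{-1} + S_{3}) + D) f = (6579/2)x^5 + (16425/2)x^4 + 10950x^3 + 8253x^2 + 3478x + 1273/2


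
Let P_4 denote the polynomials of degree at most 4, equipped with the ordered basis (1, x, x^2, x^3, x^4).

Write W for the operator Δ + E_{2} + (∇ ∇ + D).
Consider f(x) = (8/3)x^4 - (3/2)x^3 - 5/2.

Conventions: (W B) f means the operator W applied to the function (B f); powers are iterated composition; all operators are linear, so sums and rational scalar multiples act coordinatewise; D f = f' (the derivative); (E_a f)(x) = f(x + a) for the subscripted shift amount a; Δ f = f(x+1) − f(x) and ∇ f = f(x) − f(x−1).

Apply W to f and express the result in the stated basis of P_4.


Δ f = (32/3)x^3 + (23/2)x^2 + (37/6)x + 7/6
E_{2} f = (8/3)x^4 + (119/6)x^3 + 55x^2 + (202/3)x + 169/6
∇ f = (32/3)x^3 - (41/2)x^2 + (91/6)x - 25/6
∇ ∇ f = 32x^2 - 73x + 139/3
D f = (32/3)x^3 - (9/2)x^2
(∇ ∇ + D) f = (32/3)x^3 + (55/2)x^2 - 73x + 139/3
(Δ + E_{2} + (∇ ∇ + D)) f = (8/3)x^4 + (247/6)x^3 + 94x^2 + (1/2)x + 227/3

g(x) = (8/3)x^4 + (247/6)x^3 + 94x^2 + (1/2)x + 227/3


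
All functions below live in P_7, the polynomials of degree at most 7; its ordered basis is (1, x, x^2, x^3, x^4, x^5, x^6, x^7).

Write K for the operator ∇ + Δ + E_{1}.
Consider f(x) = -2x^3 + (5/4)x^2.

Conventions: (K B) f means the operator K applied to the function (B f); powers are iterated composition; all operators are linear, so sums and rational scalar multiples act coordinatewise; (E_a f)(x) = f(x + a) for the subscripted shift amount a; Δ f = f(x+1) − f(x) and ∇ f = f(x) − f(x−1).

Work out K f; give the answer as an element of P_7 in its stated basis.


∇ f = -6x^2 + (17/2)x - 13/4
Δ f = -6x^2 - (7/2)x - 3/4
E_{1} f = -2x^3 - (19/4)x^2 - (7/2)x - 3/4
(∇ + Δ + E_{1}) f = -2x^3 - (67/4)x^2 + (3/2)x - 19/4

the result is g(x) = -2x^3 - (67/4)x^2 + (3/2)x - 19/4


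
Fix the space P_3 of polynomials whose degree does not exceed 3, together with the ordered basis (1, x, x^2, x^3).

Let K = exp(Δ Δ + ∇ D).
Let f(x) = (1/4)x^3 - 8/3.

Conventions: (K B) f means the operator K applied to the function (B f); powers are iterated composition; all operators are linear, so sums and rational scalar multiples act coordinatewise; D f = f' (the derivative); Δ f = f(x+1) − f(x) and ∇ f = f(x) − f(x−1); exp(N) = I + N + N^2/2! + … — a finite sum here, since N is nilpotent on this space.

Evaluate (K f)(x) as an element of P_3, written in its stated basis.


g(x) = (1/4)x^3 + 3x - 23/12

order-1 term: 3x + 3/4
the series for exp(Δ Δ + ∇ D) f terminates at order 1
exp(Δ Δ + ∇ D) f = (1/4)x^3 + 3x - 23/12


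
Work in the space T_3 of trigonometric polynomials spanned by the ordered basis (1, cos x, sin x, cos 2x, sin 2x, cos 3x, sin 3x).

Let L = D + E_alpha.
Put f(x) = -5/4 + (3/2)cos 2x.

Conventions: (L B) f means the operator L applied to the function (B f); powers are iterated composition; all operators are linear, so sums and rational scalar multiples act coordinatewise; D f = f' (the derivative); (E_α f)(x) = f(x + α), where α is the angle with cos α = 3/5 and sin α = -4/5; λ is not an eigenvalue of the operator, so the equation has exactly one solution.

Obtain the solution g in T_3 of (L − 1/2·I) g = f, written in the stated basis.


the image equals g(x) = -5/2 - (9/13)cos 2x + (12/13)sin 2x

write g with unknown coordinates in the stated basis and equate coefficients in (L − 1/2·I) g = f
solving from the highest basis element down gives g = -5/2 - (9/13)cos 2x + (12/13)sin 2x
check: L g = -5/2 + (15/13)cos 2x + (6/13)sin 2x
so L g − 1/2·g = -5/4 + (3/2)cos 2x = f ✓


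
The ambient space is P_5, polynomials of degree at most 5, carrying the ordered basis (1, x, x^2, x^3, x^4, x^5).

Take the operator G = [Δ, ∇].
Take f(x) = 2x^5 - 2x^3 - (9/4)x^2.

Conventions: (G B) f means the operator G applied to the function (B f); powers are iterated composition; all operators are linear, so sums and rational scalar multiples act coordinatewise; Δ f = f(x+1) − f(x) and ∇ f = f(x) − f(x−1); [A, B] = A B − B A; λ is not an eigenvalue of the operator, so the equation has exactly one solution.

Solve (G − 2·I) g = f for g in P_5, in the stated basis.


write g with unknown coordinates in the stated basis and equate coefficients in (G − 2·I) g = f
solving from the highest basis element down gives g = -x^5 + x^3 + (9/8)x^2
check: G g = 0
so G g − 2·g = 2x^5 - 2x^3 - (9/4)x^2 = f ✓

g(x) = -x^5 + x^3 + (9/8)x^2


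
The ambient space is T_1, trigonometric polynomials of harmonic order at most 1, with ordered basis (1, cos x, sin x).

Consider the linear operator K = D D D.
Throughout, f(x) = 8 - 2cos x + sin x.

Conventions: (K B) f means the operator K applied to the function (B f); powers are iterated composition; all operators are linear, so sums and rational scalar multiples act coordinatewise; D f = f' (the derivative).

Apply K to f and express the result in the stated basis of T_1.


D f = cos x + 2sin x
D D f = 2cos x - sin x
D D D f = -cos x - 2sin x

the image equals g(x) = -cos x - 2sin x


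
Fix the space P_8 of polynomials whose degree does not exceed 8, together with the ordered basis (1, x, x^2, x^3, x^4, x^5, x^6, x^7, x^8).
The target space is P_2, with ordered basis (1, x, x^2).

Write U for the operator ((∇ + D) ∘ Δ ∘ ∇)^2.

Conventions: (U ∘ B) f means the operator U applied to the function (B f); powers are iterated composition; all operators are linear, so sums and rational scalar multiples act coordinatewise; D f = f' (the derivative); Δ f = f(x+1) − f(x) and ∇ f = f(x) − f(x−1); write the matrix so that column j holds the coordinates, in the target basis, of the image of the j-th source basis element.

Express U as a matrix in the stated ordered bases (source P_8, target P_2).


image of 1: 0
image of x: 0
image of x^2: 0
image of x^3: 0
image of x^4: 0
image of x^5: 0
image of x^6: 2880
image of x^7: 20160x - 10080
image of x^8: 80640x^2 - 80640x + 63840
each image's coordinates form column j of the matrix

the matrix is [[0, 0, 0, 0, 0, 0, 2880, -10080, 63840]; [0, 0, 0, 0, 0, 0, 0, 20160, -80640]; [0, 0, 0, 0, 0, 0, 0, 0, 80640]] (rows listed top to bottom)


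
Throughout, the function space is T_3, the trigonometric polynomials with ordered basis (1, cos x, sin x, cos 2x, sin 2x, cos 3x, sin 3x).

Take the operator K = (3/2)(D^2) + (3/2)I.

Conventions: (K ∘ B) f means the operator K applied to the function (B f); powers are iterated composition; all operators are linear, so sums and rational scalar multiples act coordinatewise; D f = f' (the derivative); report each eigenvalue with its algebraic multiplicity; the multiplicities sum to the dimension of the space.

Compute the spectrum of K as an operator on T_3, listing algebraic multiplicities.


λ = -12 (multiplicity 2), λ = -9/2 (multiplicity 2), λ = 0 (multiplicity 2), λ = 3/2 (multiplicity 1)

image of 1: 3/2
image of cos x: 0
image of sin x: 0
image of cos 2x: -(9/2)cos 2x
image of sin 2x: -(9/2)sin 2x
image of cos 3x: -12cos 3x
image of sin 3x: -12sin 3x
the matrix is diagonal; its diagonal is (3/2, 0, 0, -9/2, -9/2, -12, -12)
for a triangular matrix the eigenvalues are the diagonal entries, with algebraic multiplicity their repetition count


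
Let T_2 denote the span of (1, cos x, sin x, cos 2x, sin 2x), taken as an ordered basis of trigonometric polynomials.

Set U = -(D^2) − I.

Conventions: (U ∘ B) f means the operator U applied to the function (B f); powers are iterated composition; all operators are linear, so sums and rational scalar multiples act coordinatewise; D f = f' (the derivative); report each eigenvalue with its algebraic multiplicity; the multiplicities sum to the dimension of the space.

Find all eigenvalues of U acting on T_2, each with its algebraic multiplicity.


image of 1: -1
image of cos x: 0
image of sin x: 0
image of cos 2x: 3cos 2x
image of sin 2x: 3sin 2x
the matrix is diagonal; its diagonal is (-1, 0, 0, 3, 3)
for a triangular matrix the eigenvalues are the diagonal entries, with algebraic multiplicity their repetition count

λ = -1 (multiplicity 1), λ = 0 (multiplicity 2), λ = 3 (multiplicity 2)


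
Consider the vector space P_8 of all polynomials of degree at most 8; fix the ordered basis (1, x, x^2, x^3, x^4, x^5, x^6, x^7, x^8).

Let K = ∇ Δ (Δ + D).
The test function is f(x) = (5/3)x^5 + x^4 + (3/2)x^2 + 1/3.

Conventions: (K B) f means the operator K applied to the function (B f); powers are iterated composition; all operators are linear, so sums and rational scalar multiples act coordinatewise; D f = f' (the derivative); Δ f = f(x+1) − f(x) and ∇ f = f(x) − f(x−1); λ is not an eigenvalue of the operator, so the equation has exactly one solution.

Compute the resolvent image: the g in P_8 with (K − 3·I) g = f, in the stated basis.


write g with unknown coordinates in the stated basis and equate coefficients in (K − 3·I) g = f
solving from the highest basis element down gives g = -(5/9)x^5 - (1/3)x^4 - (409/18)x^2 - (148/9)x - 239/27
check: K g = -(200/3)x^2 - (148/3)x - 236/9
so K g − 3·g = (5/3)x^5 + x^4 + (3/2)x^2 + 1/3 = f ✓

g(x) = -(5/9)x^5 - (1/3)x^4 - (409/18)x^2 - (148/9)x - 239/27


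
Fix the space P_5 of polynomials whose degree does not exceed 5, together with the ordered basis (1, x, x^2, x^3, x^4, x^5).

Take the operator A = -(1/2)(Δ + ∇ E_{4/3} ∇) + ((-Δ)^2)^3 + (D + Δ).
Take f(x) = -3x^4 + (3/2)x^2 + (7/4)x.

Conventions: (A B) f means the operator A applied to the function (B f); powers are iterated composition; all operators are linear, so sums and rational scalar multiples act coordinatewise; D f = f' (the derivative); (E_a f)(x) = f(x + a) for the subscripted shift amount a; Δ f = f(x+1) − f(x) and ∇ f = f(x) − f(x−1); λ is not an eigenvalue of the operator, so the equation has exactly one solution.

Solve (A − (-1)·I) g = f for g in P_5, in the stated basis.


the result is g(x) = -3x^4 + 18x^3 - (177/2)x^2 + (1153/4)x - 3769/8

write g with unknown coordinates in the stated basis and equate coefficients in (A − (-1)·I) g = f
solving from the highest basis element down gives g = -3x^4 + 18x^3 - (177/2)x^2 + (1153/4)x - 3769/8
check: A g = -18x^3 + 90x^2 - (573/2)x + 3769/8
so A g − (-1)·g = -3x^4 + (3/2)x^2 + (7/4)x = f ✓


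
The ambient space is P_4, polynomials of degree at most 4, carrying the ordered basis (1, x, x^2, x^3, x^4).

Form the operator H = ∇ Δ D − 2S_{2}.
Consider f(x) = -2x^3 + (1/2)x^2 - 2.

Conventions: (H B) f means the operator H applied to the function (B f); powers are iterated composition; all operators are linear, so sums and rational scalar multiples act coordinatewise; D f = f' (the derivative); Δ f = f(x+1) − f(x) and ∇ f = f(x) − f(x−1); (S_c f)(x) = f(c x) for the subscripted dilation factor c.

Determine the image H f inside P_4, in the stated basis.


D f = -6x^2 + x
Δ D f = -12x - 5
∇ Δ D f = -12
S_{2} f = -16x^3 + 2x^2 - 2
(-2S_{2}) f = 32x^3 - 4x^2 + 4
(∇ Δ D − 2S_{2}) f = 32x^3 - 4x^2 - 8

the image equals g(x) = 32x^3 - 4x^2 - 8


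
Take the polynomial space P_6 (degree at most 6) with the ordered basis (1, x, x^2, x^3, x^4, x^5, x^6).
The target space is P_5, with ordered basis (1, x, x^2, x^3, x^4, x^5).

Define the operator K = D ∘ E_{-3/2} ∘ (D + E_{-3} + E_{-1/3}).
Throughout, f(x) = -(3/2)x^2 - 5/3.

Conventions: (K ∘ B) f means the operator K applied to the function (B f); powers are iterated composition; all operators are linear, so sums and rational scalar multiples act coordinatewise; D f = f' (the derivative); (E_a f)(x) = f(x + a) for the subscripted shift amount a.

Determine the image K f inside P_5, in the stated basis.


D f = -3x
E_{-3} f = -(3/2)x^2 + 9x - 91/6
E_{-1/3} f = -(3/2)x^2 + x - 11/6
(D + E_{-3} + E_{-1/3}) f = -3x^2 + 7x - 17
E_{-3/2} (D + E_{-3} + E_{-1/3}) f = -3x^2 + 16x - 137/4
D E_{-3/2} (D + E_{-3} + E_{-1/3}) f = -6x + 16

the image equals g(x) = -6x + 16


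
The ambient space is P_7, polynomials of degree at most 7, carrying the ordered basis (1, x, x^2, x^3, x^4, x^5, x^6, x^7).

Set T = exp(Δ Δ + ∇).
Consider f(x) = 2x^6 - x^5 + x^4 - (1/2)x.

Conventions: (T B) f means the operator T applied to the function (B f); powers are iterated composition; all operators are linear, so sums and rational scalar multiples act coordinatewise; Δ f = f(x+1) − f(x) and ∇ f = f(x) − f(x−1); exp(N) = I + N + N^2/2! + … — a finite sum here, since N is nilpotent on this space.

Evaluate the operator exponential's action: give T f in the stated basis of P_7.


order-1 term: 12x^5 + 25x^4 + 274x^3 + 326x^2 + 335x + 207/2
order-2 term: 30x^4 + 110x^3 + 906x^2 + 1477x + 1638
order-3 term: 40x^3 + 170x^2 + 994x + 1181
order-4 term: 30x^2 + 115x + 361
order-5 term: 12x + 29
order-6 term: 2
the series for exp(Δ Δ + ∇) f terminates at order 6
exp(Δ Δ + ∇) f = 2x^6 + 11x^5 + 56x^4 + 424x^3 + 1432x^2 + (5865/2)x + 6629/2

the image equals g(x) = 2x^6 + 11x^5 + 56x^4 + 424x^3 + 1432x^2 + (5865/2)x + 6629/2


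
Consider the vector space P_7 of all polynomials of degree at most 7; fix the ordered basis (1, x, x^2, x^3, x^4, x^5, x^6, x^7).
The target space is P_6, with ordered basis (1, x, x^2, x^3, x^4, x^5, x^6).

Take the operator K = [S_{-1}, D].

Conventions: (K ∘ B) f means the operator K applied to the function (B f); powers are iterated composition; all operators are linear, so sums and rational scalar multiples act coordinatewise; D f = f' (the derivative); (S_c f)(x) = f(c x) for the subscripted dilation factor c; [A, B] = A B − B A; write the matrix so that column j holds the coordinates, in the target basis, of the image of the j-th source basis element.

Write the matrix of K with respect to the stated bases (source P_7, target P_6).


image of 1: 0
image of x: 2
image of x^2: -4x
image of x^3: 6x^2
image of x^4: -8x^3
image of x^5: 10x^4
image of x^6: -12x^5
image of x^7: 14x^6
each image's coordinates form column j of the matrix

the matrix is [[0, 2, 0, 0, 0, 0, 0, 0]; [0, 0, -4, 0, 0, 0, 0, 0]; [0, 0, 0, 6, 0, 0, 0, 0]; [0, 0, 0, 0, -8, 0, 0, 0]; [0, 0, 0, 0, 0, 10, 0, 0]; [0, 0, 0, 0, 0, 0, -12, 0]; [0, 0, 0, 0, 0, 0, 0, 14]] (rows listed top to bottom)


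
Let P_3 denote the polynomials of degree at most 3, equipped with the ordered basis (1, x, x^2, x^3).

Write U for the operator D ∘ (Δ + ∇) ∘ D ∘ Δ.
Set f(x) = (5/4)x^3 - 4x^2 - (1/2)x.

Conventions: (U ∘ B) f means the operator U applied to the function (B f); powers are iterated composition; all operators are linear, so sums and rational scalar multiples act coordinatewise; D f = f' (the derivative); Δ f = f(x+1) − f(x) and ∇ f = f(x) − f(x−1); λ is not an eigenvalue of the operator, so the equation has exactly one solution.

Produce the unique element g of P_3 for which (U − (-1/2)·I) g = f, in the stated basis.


write g with unknown coordinates in the stated basis and equate coefficients in (U − (-1/2)·I) g = f
solving from the highest basis element down gives g = (5/2)x^3 - 8x^2 - x
check: U g = 0
so U g − (-1/2)·g = (5/4)x^3 - 4x^2 - (1/2)x = f ✓

the result is g(x) = (5/2)x^3 - 8x^2 - x


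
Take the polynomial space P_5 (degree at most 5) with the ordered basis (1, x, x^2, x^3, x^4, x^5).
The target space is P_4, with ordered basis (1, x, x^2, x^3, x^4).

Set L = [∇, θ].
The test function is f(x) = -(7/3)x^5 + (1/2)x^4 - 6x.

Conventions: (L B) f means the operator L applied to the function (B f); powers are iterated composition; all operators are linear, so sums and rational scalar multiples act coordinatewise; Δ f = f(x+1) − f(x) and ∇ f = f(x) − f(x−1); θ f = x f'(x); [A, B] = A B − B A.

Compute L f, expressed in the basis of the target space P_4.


θ f = -(35/3)x^5 + 2x^4 - 6x
∇ θ f = -(175/3)x^4 + (374/3)x^3 - (386/3)x^2 + (199/3)x - 59/3
∇ f = -(35/3)x^4 + (76/3)x^3 - (79/3)x^2 + (41/3)x - 53/6
θ ∇ f = -(140/3)x^4 + 76x^3 - (158/3)x^2 + (41/3)x
[∇, θ] f = -(35/3)x^4 + (146/3)x^3 - 76x^2 + (158/3)x - 59/3

the image equals g(x) = -(35/3)x^4 + (146/3)x^3 - 76x^2 + (158/3)x - 59/3


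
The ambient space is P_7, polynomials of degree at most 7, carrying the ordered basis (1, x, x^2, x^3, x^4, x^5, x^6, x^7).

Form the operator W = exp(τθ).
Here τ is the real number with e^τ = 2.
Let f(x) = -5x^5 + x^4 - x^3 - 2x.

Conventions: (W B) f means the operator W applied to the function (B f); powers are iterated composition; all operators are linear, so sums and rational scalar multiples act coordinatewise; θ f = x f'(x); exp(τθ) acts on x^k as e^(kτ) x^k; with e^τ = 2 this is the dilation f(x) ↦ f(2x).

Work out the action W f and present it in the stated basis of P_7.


exp(τθ) x^k = e^(kτ) x^k; with e^τ = 2 this sends x^k to 2^k x^k
x ↦ 2 x
x^3 ↦ 8 x^3
x^4 ↦ 16 x^4
x^5 ↦ 32 x^5
applying this coordinatewise to f: exp(τθ) f = -160x^5 + 16x^4 - 8x^3 - 4x

the image equals g(x) = -160x^5 + 16x^4 - 8x^3 - 4x
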